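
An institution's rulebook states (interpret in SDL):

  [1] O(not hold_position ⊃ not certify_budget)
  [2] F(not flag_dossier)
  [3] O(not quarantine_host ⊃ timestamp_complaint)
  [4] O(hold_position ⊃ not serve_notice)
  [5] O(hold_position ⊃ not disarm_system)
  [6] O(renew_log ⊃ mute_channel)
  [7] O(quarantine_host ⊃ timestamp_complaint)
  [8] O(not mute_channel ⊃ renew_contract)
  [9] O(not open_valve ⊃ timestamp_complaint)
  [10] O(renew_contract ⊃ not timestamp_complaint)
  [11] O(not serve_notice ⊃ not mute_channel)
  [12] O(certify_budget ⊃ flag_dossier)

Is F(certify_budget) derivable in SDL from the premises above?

Premises 3 and 7 are O(not quarantine_host ⊃ timestamp_complaint) and O(quarantine_host ⊃ timestamp_complaint); every ideal world satisfies not quarantine_host or quarantine_host, so in either case timestamp_complaint holds — hence O(timestamp_complaint).
The contrapositive of premise 10 (O(renew_contract ⊃ not timestamp_complaint)) is O(timestamp_complaint ⊃ not renew_contract), and O(timestamp_complaint) is already established, so O(not renew_contract).
Premise 8, O(not mute_channel ⊃ renew_contract), contraposes to O(not renew_contract ⊃ mute_channel); with O(not renew_contract) we get O(mute_channel).
The contrapositive of premise 11 (O(not serve_notice ⊃ not mute_channel)) is O(mute_channel ⊃ serve_notice), and O(mute_channel) is already established, so O(serve_notice).
The contrapositive of premise 4 (O(hold_position ⊃ not serve_notice)) is O(serve_notice ⊃ not hold_position), and O(serve_notice) is already established, so O(not hold_position).
From O(not hold_position) and premise 1, O(not hold_position ⊃ not certify_budget), we obtain O(not certify_budget).
Premises 2, 5, 6, 9, 12 do not contribute to this derivation.
So O(not certify_budget) holds, i.e. F(certify_budget). The claim follows.

Yes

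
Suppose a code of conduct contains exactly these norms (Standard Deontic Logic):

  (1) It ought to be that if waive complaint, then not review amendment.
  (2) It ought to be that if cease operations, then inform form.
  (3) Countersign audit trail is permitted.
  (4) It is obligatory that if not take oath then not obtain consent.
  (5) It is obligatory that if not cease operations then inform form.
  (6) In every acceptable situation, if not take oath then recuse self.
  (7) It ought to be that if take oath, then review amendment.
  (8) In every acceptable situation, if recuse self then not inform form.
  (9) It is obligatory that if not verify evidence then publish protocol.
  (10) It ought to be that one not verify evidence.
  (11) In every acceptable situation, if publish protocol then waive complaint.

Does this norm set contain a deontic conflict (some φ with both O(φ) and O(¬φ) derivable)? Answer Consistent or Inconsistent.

Premises 2 and 5 cover both cases: O(cease_operations → inform_form) and O(¬cease_operations → inform_form). Since cease_operations ∨ ¬cease_operations is a tautology, O(inform_form) follows.
Premise 8, O(recuse_self → ¬inform_form), contraposes to O(inform_form → ¬recuse_self); with O(inform_form) we get O(¬recuse_self).
Premise 6, O(¬take_oath → recuse_self), contraposes to O(¬recuse_self → take_oath); with O(¬recuse_self) we get O(take_oath).
Premise 7 is O(take_oath → review_amendment); since O(take_oath), deontic closure gives O(review_amendment).
The contrapositive of premise 1 (O(waive_complaint → ¬review_amendment)) is O(review_amendment → ¬waive_complaint), and O(review_amendment) is already established, so O(¬waive_complaint).
Premise 11 is O(publish_protocol → waive_complaint); contrapositively O(¬waive_complaint → ¬publish_protocol). Since O(¬waive_complaint) holds, K gives O(¬publish_protocol).
The contrapositive of premise 9 (O(¬verify_evidence → publish_protocol)) is O(¬publish_protocol → verify_evidence), and O(¬publish_protocol) is already established, so O(verify_evidence).
However, premise 10 gives O(¬verify_evidence).
We now have both O(verify_evidence) and O(¬verify_evidence) — verify_evidence is simultaneously obligatory and forbidden, violating the D-axiom.

Inconsistent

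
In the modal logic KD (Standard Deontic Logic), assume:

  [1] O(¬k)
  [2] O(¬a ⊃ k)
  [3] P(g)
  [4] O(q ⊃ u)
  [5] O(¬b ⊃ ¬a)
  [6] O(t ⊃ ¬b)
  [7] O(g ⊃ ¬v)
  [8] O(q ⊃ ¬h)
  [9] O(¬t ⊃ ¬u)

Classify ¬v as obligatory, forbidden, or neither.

Neither

Premise 7 is O(g ⊃ ¬v), but O(g) is not derivable from the premises (the permission P(g) asserts only ¬O(¬g), not O(g)), so it does not yield O(¬v).
No premise or chain of K-axiom applications forces O(¬v), and none forces O(v). So ¬v is neither obligatory nor forbidden under these norms.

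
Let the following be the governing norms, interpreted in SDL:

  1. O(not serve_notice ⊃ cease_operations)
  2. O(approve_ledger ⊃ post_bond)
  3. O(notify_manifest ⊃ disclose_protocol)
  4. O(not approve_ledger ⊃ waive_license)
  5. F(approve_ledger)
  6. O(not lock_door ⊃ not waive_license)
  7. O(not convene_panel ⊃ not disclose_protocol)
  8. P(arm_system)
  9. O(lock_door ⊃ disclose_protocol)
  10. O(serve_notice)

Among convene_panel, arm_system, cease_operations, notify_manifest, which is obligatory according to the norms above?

Premise 5, F(approve_ledger), is equivalent to O(not approve_ledger).
From O(not approve_ledger) and premise 4, O(not approve_ledger ⊃ waive_license), we obtain O(waive_license).
The contrapositive of premise 6 (O(not lock_door ⊃ not waive_license)) is O(waive_license ⊃ lock_door), and O(waive_license) is already established, so O(lock_door).
Applying K to premise 9 (O(lock_door ⊃ disclose_protocol)) and O(lock_door) yields O(disclose_protocol).
The contrapositive of premise 7 (O(not convene_panel ⊃ not disclose_protocol)) is O(disclose_protocol ⊃ convene_panel), and O(disclose_protocol) is already established, so O(convene_panel).
So O(convene_panel) holds — convene_panel is obligatory. None of the other listed options is made obligatory by any chain of premises.

convene_panel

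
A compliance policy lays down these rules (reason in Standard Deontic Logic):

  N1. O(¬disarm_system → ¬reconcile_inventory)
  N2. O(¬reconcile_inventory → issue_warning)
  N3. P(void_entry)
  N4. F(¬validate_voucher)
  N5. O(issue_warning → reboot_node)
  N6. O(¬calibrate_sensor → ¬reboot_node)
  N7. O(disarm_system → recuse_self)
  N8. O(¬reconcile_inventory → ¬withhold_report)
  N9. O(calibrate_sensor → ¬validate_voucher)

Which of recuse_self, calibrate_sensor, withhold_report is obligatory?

recuse_self

Premise 4 is F(¬validate_voucher), i.e. O(validate_voucher).
The contrapositive of premise 9 (O(calibrate_sensor → ¬validate_voucher)) is O(validate_voucher → ¬calibrate_sensor), and O(validate_voucher) is already established, so O(¬calibrate_sensor).
With premise 6, O(¬calibrate_sensor → ¬reboot_node), the K-axiom yields O(¬reboot_node).
The contrapositive of premise 5 (O(issue_warning → reboot_node)) is O(¬reboot_node → ¬issue_warning), and O(¬reboot_node) is already established, so O(¬issue_warning).
The contrapositive of premise 2 (O(¬reconcile_inventory → issue_warning)) is O(¬issue_warning → reconcile_inventory), and O(¬issue_warning) is already established, so O(reconcile_inventory).
The contrapositive of premise 1 (O(¬disarm_system → ¬reconcile_inventory)) is O(reconcile_inventory → disarm_system), and O(reconcile_inventory) is already established, so O(disarm_system).
Premise 7 is O(disarm_system → recuse_self); since O(disarm_system), deontic closure gives O(recuse_self).
So O(recuse_self) holds — recuse_self is obligatory. None of the other listed options is made obligatory by any chain of premises.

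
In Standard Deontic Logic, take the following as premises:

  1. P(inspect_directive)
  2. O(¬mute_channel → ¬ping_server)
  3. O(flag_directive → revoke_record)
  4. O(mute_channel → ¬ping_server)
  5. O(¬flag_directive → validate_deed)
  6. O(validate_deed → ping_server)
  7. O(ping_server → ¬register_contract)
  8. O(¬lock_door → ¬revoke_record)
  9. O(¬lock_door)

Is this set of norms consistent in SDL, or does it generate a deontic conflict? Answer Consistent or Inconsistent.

Premises 4 and 2 cover both cases: O(mute_channel → ¬ping_server) and O(¬mute_channel → ¬ping_server). Since mute_channel ∨ ¬mute_channel is a tautology, O(¬ping_server) follows.
The contrapositive of premise 6 (O(validate_deed → ping_server)) is O(¬ping_server → ¬validate_deed), and O(¬ping_server) is already established, so O(¬validate_deed).
The contrapositive of premise 5 (O(¬flag_directive → validate_deed)) is O(¬validate_deed → flag_directive), and O(¬validate_deed) is already established, so O(flag_directive).
From O(flag_directive) and premise 3, O(flag_directive → revoke_record), we obtain O(revoke_record).
The contrapositive of premise 8 (O(¬lock_door → ¬revoke_record)) is O(revoke_record → lock_door), and O(revoke_record) is already established, so O(lock_door).
But premise 9 directly asserts O(¬lock_door).
We now have both O(lock_door) and O(¬lock_door) — lock_door is simultaneously obligatory and forbidden, violating the D-axiom.

Inconsistent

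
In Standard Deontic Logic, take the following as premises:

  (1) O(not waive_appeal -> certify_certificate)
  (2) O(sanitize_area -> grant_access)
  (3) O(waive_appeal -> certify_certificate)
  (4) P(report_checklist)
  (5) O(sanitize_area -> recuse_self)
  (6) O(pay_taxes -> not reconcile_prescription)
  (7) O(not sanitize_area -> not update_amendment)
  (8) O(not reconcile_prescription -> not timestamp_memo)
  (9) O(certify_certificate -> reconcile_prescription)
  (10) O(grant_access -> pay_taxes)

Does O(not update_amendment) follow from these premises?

Yes

By case analysis on not waive_appeal: premise 1 gives O(not waive_appeal -> certify_certificate) and premise 3 gives O(waive_appeal -> certify_certificate), so O(certify_certificate) either way.
Premise 9 is O(certify_certificate -> reconcile_prescription); since O(certify_certificate), deontic closure gives O(reconcile_prescription).
The contrapositive of premise 6 (O(pay_taxes -> not reconcile_prescription)) is O(reconcile_prescription -> not pay_taxes), and O(reconcile_prescription) is already established, so O(not pay_taxes).
The contrapositive of premise 10 (O(grant_access -> pay_taxes)) is O(not pay_taxes -> not grant_access), and O(not pay_taxes) is already established, so O(not grant_access).
Premise 2, O(sanitize_area -> grant_access), contraposes to O(not grant_access -> not sanitize_area); with O(not grant_access) we get O(not sanitize_area).
With premise 7, O(not sanitize_area -> not update_amendment), the K-axiom yields O(not update_amendment).
Premises 4, 5, 8 do not contribute to this derivation.
So O(not update_amendment) follows.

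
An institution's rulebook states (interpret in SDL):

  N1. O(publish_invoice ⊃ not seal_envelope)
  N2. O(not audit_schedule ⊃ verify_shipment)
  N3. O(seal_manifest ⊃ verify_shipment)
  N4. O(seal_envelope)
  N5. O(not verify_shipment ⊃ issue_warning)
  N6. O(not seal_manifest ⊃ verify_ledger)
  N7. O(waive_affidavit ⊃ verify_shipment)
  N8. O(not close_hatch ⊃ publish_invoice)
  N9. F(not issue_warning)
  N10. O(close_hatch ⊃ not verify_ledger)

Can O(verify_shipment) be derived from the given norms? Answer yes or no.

From premise 4 we have O(seal_envelope).
Premise 1, O(publish_invoice ⊃ not seal_envelope), contraposes to O(seal_envelope ⊃ not publish_invoice); with O(seal_envelope) we get O(not publish_invoice).
Premise 8, O(not close_hatch ⊃ publish_invoice), contraposes to O(not publish_invoice ⊃ close_hatch); with O(not publish_invoice) we get O(close_hatch).
From O(close_hatch) and premise 10, O(close_hatch ⊃ not verify_ledger), we obtain O(not verify_ledger).
The contrapositive of premise 6 (O(not seal_manifest ⊃ verify_ledger)) is O(not verify_ledger ⊃ seal_manifest), and O(not verify_ledger) is already established, so O(seal_manifest).
Applying K to premise 3 (O(seal_manifest ⊃ verify_shipment)) and O(seal_manifest) yields O(verify_shipment).
Premises 2, 5, 7, 9 do not contribute to this derivation.
So O(verify_shipment) follows.

Yes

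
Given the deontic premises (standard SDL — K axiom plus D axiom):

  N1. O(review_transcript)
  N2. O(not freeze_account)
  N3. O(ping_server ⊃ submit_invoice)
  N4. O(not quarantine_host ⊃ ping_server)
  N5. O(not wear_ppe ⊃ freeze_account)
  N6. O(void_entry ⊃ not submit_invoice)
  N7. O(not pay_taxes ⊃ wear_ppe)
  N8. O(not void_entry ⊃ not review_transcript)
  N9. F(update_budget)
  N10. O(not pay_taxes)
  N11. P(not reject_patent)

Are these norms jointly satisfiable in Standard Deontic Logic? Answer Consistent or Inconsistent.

Consistent

Premise 5 is O(not wear_ppe ⊃ freeze_account), but O(not wear_ppe) is not derivable from the premises, so it does not yield O(freeze_account).
So O(freeze_account) is not derivable, and the apparent clash with O(not freeze_account) does not arise.
A world satisfying every obligation exists (e.g. freeze_account=false, pay_taxes=false, ping_server=false, quarantine_host=true, reject_patent=false, review_transcript=true, submit_invoice=false, update_budget=false, void_entry=true, wear_ppe=true); no atom is both obligatory and forbidden, so the set is consistent.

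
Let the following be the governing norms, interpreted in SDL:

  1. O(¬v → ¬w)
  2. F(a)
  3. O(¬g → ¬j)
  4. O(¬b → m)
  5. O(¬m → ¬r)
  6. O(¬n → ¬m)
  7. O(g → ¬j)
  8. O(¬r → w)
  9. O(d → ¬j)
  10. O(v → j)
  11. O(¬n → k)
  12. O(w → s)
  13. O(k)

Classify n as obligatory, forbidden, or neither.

Premises 7 and 3 are O(g → ¬j) and O(¬g → ¬j); every ideal world satisfies g or ¬g, so in either case ¬j holds — hence O(¬j).
Premise 10, O(v → j), contraposes to O(¬j → ¬v); with O(¬j) we get O(¬v).
From O(¬v) and premise 1, O(¬v → ¬w), we obtain O(¬w).
Premise 8, O(¬r → w), contraposes to O(¬w → r); with O(¬w) we get O(r).
Premise 5 is O(¬m → ¬r); contrapositively O(r → m). Since O(r) holds, K gives O(m).
Premise 6 is O(¬n → ¬m); contrapositively O(m → n). Since O(m) holds, K gives O(n).
Premises 2, 4, 9, 11, 12, 13 do not contribute to this derivation.
Hence n is obligatory.

Obligatory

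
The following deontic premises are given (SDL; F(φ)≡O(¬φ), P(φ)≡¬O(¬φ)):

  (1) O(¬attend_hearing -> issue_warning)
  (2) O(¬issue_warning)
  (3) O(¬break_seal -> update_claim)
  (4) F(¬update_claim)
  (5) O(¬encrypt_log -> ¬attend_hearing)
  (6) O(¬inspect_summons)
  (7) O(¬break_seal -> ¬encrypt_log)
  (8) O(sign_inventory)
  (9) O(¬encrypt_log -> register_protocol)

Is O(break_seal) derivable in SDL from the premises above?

From premise 2 we have O(¬issue_warning).
The contrapositive of premise 1 (O(¬attend_hearing -> issue_warning)) is O(¬issue_warning -> attend_hearing), and O(¬issue_warning) is already established, so O(attend_hearing).
The contrapositive of premise 5 (O(¬encrypt_log -> ¬attend_hearing)) is O(attend_hearing -> encrypt_log), and O(attend_hearing) is already established, so O(encrypt_log).
Premise 7, O(¬break_seal -> ¬encrypt_log), contraposes to O(encrypt_log -> break_seal); with O(encrypt_log) we get O(break_seal).
Premises 3, 4, 6, 8, 9 do not contribute to this derivation.
So O(break_seal) follows.

Yes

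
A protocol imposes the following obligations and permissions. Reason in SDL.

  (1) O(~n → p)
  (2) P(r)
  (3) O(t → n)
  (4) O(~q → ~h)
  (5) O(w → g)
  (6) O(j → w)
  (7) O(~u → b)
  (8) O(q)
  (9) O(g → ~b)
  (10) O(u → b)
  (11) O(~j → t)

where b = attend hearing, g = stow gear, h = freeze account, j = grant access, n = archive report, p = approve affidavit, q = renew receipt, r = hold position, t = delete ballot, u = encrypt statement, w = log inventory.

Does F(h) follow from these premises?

No

Premise 4 is O(~q → ~h), but O(~q) is not derivable from the premises, so it does not yield O(~h).
No other premise forces O(~h). An ideal world satisfying every premise can still have h true, so F(h) is not derivable.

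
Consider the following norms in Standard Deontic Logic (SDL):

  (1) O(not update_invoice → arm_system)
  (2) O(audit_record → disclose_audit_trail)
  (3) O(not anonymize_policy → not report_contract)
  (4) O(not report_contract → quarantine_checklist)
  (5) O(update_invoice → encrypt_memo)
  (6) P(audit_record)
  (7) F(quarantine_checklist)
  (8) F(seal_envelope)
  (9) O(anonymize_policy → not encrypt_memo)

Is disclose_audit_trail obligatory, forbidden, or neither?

Premise 2 is O(audit_record → disclose_audit_trail), but O(audit_record) is not derivable from the premises (the permission P(audit_record) asserts only not O(not audit_record), not O(audit_record)), so it does not yield O(disclose_audit_trail).
No premise or chain of K-axiom applications forces O(disclose_audit_trail), and none forces O(not disclose_audit_trail). So disclose_audit_trail is neither obligatory nor forbidden under these norms.

Neither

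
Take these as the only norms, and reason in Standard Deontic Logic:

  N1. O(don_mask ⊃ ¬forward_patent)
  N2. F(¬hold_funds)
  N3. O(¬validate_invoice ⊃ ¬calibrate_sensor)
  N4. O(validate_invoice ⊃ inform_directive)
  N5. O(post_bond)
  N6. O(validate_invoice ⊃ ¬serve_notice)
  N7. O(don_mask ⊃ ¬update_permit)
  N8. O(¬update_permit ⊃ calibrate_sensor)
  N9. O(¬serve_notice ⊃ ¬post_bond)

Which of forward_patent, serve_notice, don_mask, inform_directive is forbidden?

Premise 5 states O(post_bond) outright.
The contrapositive of premise 9 (O(¬serve_notice ⊃ ¬post_bond)) is O(post_bond ⊃ serve_notice), and O(post_bond) is already established, so O(serve_notice).
Premise 6 is O(validate_invoice ⊃ ¬serve_notice); contrapositively O(serve_notice ⊃ ¬validate_invoice). Since O(serve_notice) holds, K gives O(¬validate_invoice).
Applying K to premise 3 (O(¬validate_invoice ⊃ ¬calibrate_sensor)) and O(¬validate_invoice) yields O(¬calibrate_sensor).
Premise 8, O(¬update_permit ⊃ calibrate_sensor), contraposes to O(¬calibrate_sensor ⊃ update_permit); with O(¬calibrate_sensor) we get O(update_permit).
The contrapositive of premise 7 (O(don_mask ⊃ ¬update_permit)) is O(update_permit ⊃ ¬don_mask), and O(update_permit) is already established, so O(¬don_mask).
So O(¬don_mask) holds, i.e. don_mask is forbidden. None of the other listed options is forbidden under the premises.

don_mask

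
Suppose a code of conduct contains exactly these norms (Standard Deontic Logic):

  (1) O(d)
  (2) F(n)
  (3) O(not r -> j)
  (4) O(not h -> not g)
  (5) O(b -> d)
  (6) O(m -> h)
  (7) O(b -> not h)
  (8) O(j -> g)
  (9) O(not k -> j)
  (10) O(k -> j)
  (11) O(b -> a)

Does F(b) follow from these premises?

Yes

Premises 10 and 9 are O(k -> j) and O(not k -> j); every ideal world satisfies k or not k, so in either case j holds — hence O(j).
Premise 8 is O(j -> g); since O(j), deontic closure gives O(g).
Premise 4 is O(not h -> not g); contrapositively O(g -> h). Since O(g) holds, K gives O(h).
The contrapositive of premise 7 (O(b -> not h)) is O(h -> not b), and O(h) is already established, so O(not b).
Premises 1, 2, 3, 5, 6, 11 do not contribute to this derivation.
So O(not b) holds, i.e. F(b). The claim follows.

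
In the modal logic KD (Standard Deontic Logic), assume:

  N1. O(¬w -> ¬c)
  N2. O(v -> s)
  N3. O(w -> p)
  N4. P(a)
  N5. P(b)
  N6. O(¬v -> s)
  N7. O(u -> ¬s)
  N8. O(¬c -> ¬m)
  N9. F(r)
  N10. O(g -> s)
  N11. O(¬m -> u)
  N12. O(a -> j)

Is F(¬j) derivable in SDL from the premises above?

Premise 12 is O(a -> j), but O(a) is not derivable from the premises (the permission P(a) asserts only ¬O(¬a), not O(a)), so it does not yield O(j).
No other premise forces O(j). An ideal world satisfying every premise can still have ¬j true, so F(¬j) is not derivable.

No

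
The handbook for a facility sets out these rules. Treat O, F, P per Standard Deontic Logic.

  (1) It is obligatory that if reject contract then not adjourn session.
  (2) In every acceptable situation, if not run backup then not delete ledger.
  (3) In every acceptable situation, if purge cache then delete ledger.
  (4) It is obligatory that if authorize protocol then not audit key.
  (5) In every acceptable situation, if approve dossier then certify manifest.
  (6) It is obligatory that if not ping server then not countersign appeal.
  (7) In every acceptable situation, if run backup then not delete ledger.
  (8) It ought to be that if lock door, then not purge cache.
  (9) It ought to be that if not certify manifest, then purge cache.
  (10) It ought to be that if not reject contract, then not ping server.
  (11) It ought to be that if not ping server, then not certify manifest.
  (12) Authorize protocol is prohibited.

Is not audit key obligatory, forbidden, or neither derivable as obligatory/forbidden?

Premise 4 is O(authorize_protocol → ¬audit_key), but O(authorize_protocol) is not derivable from the premises, so it does not yield O(¬audit_key).
No premise or chain of K-axiom applications forces O(¬audit_key), and none forces O(audit_key). So ¬audit_key is neither obligatory nor forbidden under these norms.

Neither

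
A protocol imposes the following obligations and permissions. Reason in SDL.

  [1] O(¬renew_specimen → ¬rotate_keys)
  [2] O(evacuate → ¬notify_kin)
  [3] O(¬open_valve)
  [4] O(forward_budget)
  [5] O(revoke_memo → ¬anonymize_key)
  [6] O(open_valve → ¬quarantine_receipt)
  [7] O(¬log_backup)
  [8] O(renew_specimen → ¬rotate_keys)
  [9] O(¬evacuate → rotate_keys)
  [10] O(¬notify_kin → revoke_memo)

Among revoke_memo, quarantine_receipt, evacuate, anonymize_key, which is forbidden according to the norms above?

anonymize_key

By case analysis on renew_specimen: premise 8 gives O(renew_specimen → ¬rotate_keys) and premise 1 gives O(¬renew_specimen → ¬rotate_keys), so O(¬rotate_keys) either way.
The contrapositive of premise 9 (O(¬evacuate → rotate_keys)) is O(¬rotate_keys → evacuate), and O(¬rotate_keys) is already established, so O(evacuate).
Premise 2 is O(evacuate → ¬notify_kin); since O(evacuate), deontic closure gives O(¬notify_kin).
Applying K to premise 10 (O(¬notify_kin → revoke_memo)) and O(¬notify_kin) yields O(revoke_memo).
Premise 5 is O(revoke_memo → ¬anonymize_key); since O(revoke_memo), deontic closure gives O(¬anonymize_key).
So O(¬anonymize_key) holds, i.e. anonymize_key is forbidden. None of the other listed options is forbidden under the premises.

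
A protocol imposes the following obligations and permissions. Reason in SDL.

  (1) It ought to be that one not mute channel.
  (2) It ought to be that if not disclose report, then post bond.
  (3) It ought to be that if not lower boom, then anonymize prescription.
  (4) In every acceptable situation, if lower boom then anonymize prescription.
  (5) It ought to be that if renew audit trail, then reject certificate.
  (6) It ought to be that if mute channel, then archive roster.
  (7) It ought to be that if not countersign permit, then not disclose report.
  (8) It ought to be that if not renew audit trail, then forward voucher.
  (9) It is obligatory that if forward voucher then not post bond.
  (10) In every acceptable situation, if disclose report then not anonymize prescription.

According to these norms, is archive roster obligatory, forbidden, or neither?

Neither

Premise 6 is O(mute_channel → archive_roster), but O(mute_channel) is not derivable from the premises, so it does not yield O(archive_roster).
No premise or chain of K-axiom applications forces O(archive_roster), and none forces O(¬archive_roster). So archive_roster is neither obligatory nor forbidden under these norms.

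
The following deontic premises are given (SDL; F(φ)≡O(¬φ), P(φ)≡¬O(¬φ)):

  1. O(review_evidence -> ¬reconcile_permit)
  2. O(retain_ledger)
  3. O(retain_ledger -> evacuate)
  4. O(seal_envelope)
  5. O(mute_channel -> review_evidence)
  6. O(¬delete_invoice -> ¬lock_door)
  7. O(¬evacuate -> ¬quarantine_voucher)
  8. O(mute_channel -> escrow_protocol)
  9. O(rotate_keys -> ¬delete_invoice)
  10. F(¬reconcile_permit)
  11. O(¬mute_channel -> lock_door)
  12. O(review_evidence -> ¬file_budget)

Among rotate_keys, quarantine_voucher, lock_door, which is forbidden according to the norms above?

F(¬reconcile_permit) at premise 10 means O(reconcile_permit).
Premise 1, O(review_evidence -> ¬reconcile_permit), contraposes to O(reconcile_permit -> ¬review_evidence); with O(reconcile_permit) we get O(¬review_evidence).
The contrapositive of premise 5 (O(mute_channel -> review_evidence)) is O(¬review_evidence -> ¬mute_channel), and O(¬review_evidence) is already established, so O(¬mute_channel).
With premise 11, O(¬mute_channel -> lock_door), the K-axiom yields O(lock_door).
Premise 6, O(¬delete_invoice -> ¬lock_door), contraposes to O(lock_door -> delete_invoice); with O(lock_door) we get O(delete_invoice).
The contrapositive of premise 9 (O(rotate_keys -> ¬delete_invoice)) is O(delete_invoice -> ¬rotate_keys), and O(delete_invoice) is already established, so O(¬rotate_keys).
So O(¬rotate_keys) holds, i.e. rotate_keys is forbidden. None of the other listed options is forbidden under the premises.

rotate_keys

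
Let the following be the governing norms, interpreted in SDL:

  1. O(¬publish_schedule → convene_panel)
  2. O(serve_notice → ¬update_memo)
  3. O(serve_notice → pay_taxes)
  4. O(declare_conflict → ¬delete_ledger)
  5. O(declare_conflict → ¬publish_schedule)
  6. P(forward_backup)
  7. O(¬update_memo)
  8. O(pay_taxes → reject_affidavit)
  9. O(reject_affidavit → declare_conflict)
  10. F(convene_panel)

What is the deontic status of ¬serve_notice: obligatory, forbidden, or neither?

Premise 10, F(convene_panel), is equivalent to O(¬convene_panel).
Premise 1, O(¬publish_schedule → convene_panel), contraposes to O(¬convene_panel → publish_schedule); with O(¬convene_panel) we get O(publish_schedule).
Premise 5 is O(declare_conflict → ¬publish_schedule); contrapositively O(publish_schedule → ¬declare_conflict). Since O(publish_schedule) holds, K gives O(¬declare_conflict).
Premise 9, O(reject_affidavit → declare_conflict), contraposes to O(¬declare_conflict → ¬reject_affidavit); with O(¬declare_conflict) we get O(¬reject_affidavit).
Premise 8, O(pay_taxes → reject_affidavit), contraposes to O(¬reject_affidavit → ¬pay_taxes); with O(¬reject_affidavit) we get O(¬pay_taxes).
The contrapositive of premise 3 (O(serve_notice → pay_taxes)) is O(¬pay_taxes → ¬serve_notice), and O(¬pay_taxes) is already established, so O(¬serve_notice).
Premises 2, 4, 6, 7 do not contribute to this derivation.
Hence ¬serve_notice is obligatory.

Obligatory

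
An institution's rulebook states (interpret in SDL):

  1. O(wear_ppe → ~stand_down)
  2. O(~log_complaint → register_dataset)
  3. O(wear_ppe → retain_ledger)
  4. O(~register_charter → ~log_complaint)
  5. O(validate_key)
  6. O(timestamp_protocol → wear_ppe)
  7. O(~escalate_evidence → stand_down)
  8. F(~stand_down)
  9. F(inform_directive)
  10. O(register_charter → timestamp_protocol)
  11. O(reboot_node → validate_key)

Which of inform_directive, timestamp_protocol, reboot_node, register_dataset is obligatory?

register_dataset

F(~stand_down) at premise 8 means O(stand_down).
Premise 1, O(wear_ppe → ~stand_down), contraposes to O(stand_down → ~wear_ppe); with O(stand_down) we get O(~wear_ppe).
Premise 6, O(timestamp_protocol → wear_ppe), contraposes to O(~wear_ppe → ~timestamp_protocol); with O(~wear_ppe) we get O(~timestamp_protocol).
Premise 10, O(register_charter → timestamp_protocol), contraposes to O(~timestamp_protocol → ~register_charter); with O(~timestamp_protocol) we get O(~register_charter).
From O(~register_charter) and premise 4, O(~register_charter → ~log_complaint), we obtain O(~log_complaint).
Applying K to premise 2 (O(~log_complaint → register_dataset)) and O(~log_complaint) yields O(register_dataset).
So O(register_dataset) holds — register_dataset is obligatory. None of the other listed options is made obligatory by any chain of premises.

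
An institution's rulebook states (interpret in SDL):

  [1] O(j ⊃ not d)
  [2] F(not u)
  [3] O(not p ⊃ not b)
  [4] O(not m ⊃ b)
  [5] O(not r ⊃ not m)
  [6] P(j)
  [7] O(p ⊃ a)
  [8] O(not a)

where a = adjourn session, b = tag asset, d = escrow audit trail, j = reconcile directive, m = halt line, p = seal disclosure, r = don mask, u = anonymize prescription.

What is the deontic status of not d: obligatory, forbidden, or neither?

Neither

Premise 1 is O(j ⊃ not d), but O(j) is not derivable from the premises (the permission P(j) asserts only not O(not j), not O(j)), so it does not yield O(not d).
No premise or chain of K-axiom applications forces O(not d), and none forces O(d). So not d is neither obligatory nor forbidden under these norms.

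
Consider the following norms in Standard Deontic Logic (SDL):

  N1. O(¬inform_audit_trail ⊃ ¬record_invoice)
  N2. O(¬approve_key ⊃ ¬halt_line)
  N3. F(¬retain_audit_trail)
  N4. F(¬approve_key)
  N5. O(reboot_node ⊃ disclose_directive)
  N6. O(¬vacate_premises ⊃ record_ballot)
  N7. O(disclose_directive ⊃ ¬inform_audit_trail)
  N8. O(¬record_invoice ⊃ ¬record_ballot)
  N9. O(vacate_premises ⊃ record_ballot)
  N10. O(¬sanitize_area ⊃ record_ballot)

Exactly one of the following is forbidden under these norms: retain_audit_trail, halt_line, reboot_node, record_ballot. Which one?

reboot_node

By case analysis on vacate_premises: premise 9 gives O(vacate_premises ⊃ record_ballot) and premise 6 gives O(¬vacate_premises ⊃ record_ballot), so O(record_ballot) either way.
Premise 8 is O(¬record_invoice ⊃ ¬record_ballot); contrapositively O(record_ballot ⊃ record_invoice). Since O(record_ballot) holds, K gives O(record_invoice).
The contrapositive of premise 1 (O(¬inform_audit_trail ⊃ ¬record_invoice)) is O(record_invoice ⊃ inform_audit_trail), and O(record_invoice) is already established, so O(inform_audit_trail).
The contrapositive of premise 7 (O(disclose_directive ⊃ ¬inform_audit_trail)) is O(inform_audit_trail ⊃ ¬disclose_directive), and O(inform_audit_trail) is already established, so O(¬disclose_directive).
The contrapositive of premise 5 (O(reboot_node ⊃ disclose_directive)) is O(¬disclose_directive ⊃ ¬reboot_node), and O(¬disclose_directive) is already established, so O(¬reboot_node).
So O(¬reboot_node) holds, i.e. reboot_node is forbidden. None of the other listed options is forbidden under the premises.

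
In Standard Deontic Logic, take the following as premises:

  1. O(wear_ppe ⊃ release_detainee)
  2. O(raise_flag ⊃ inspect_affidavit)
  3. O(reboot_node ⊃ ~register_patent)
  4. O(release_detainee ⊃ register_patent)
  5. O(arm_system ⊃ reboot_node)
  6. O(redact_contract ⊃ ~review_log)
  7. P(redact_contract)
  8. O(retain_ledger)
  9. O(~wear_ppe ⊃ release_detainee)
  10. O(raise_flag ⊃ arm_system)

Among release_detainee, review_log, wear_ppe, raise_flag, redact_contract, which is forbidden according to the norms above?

raise_flag

Premises 1 and 9 cover both cases: O(wear_ppe ⊃ release_detainee) and O(~wear_ppe ⊃ release_detainee). Since wear_ppe ∨ ~wear_ppe is a tautology, O(release_detainee) follows.
Premise 4 is O(release_detainee ⊃ register_patent); since O(release_detainee), deontic closure gives O(register_patent).
Premise 3, O(reboot_node ⊃ ~register_patent), contraposes to O(register_patent ⊃ ~reboot_node); with O(register_patent) we get O(~reboot_node).
Premise 5 is O(arm_system ⊃ reboot_node); contrapositively O(~reboot_node ⊃ ~arm_system). Since O(~reboot_node) holds, K gives O(~arm_system).
The contrapositive of premise 10 (O(raise_flag ⊃ arm_system)) is O(~arm_system ⊃ ~raise_flag), and O(~arm_system) is already established, so O(~raise_flag).
So O(~raise_flag) holds, i.e. raise_flag is forbidden. None of the other listed options is forbidden under the premises.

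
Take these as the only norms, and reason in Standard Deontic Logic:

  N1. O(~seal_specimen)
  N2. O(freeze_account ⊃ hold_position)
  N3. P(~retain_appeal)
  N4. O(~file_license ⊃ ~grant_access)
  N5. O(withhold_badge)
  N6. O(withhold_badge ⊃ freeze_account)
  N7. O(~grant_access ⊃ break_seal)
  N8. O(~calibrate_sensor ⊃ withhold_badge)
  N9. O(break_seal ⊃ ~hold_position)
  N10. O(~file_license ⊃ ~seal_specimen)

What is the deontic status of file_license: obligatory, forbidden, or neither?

Premise 5 states O(withhold_badge) outright.
With premise 6, O(withhold_badge ⊃ freeze_account), the K-axiom yields O(freeze_account).
Premise 2 is O(freeze_account ⊃ hold_position); since O(freeze_account), deontic closure gives O(hold_position).
Premise 9 is O(break_seal ⊃ ~hold_position); contrapositively O(hold_position ⊃ ~break_seal). Since O(hold_position) holds, K gives O(~break_seal).
Premise 7 is O(~grant_access ⊃ break_seal); contrapositively O(~break_seal ⊃ grant_access). Since O(~break_seal) holds, K gives O(grant_access).
Premise 4, O(~file_license ⊃ ~grant_access), contraposes to O(grant_access ⊃ file_license); with O(grant_access) we get O(file_license).
Premises 1, 3, 8, 10 do not contribute to this derivation.
Hence file_license is obligatory.

Obligatory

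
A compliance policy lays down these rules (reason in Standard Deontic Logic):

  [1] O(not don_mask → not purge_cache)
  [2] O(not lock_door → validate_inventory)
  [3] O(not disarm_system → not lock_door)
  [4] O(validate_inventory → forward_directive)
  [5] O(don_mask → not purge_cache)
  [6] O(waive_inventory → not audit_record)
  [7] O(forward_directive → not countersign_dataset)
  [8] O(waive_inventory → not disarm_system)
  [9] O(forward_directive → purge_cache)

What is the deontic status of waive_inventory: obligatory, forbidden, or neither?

Forbidden

By case analysis on not don_mask: premise 1 gives O(not don_mask → not purge_cache) and premise 5 gives O(don_mask → not purge_cache), so O(not purge_cache) either way.
Premise 9, O(forward_directive → purge_cache), contraposes to O(not purge_cache → not forward_directive); with O(not purge_cache) we get O(not forward_directive).
Premise 4 is O(validate_inventory → forward_directive); contrapositively O(not forward_directive → not validate_inventory). Since O(not forward_directive) holds, K gives O(not validate_inventory).
Premise 2, O(not lock_door → validate_inventory), contraposes to O(not validate_inventory → lock_door); with O(not validate_inventory) we get O(lock_door).
The contrapositive of premise 3 (O(not disarm_system → not lock_door)) is O(lock_door → disarm_system), and O(lock_door) is already established, so O(disarm_system).
Premise 8, O(waive_inventory → not disarm_system), contraposes to O(disarm_system → not waive_inventory); with O(disarm_system) we get O(not waive_inventory).
Premises 6, 7 do not contribute to this derivation.
Thus O(not waive_inventory), which is F(waive_inventory): waive_inventory is forbidden.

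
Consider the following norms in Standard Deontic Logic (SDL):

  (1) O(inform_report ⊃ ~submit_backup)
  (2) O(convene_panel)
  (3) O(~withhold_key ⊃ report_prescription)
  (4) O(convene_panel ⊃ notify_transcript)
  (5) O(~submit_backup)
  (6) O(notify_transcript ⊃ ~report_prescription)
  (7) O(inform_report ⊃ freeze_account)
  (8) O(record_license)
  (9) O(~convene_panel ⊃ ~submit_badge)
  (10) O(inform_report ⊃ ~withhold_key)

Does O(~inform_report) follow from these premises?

Yes

Premise 2 states O(convene_panel) outright.
With premise 4, O(convene_panel ⊃ notify_transcript), the K-axiom yields O(notify_transcript).
From O(notify_transcript) and premise 6, O(notify_transcript ⊃ ~report_prescription), we obtain O(~report_prescription).
Premise 3, O(~withhold_key ⊃ report_prescription), contraposes to O(~report_prescription ⊃ withhold_key); with O(~report_prescription) we get O(withhold_key).
The contrapositive of premise 10 (O(inform_report ⊃ ~withhold_key)) is O(withhold_key ⊃ ~inform_report), and O(withhold_key) is already established, so O(~inform_report).
Premises 1, 5, 7, 8, 9 do not contribute to this derivation.
So O(~inform_report) follows.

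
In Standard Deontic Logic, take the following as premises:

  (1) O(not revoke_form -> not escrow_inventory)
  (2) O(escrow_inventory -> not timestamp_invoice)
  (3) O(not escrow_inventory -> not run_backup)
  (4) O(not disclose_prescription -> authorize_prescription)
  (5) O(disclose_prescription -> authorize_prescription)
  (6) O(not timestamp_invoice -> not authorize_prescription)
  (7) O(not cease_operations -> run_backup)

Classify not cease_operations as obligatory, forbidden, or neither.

Forbidden

Premises 5 and 4 cover both cases: O(disclose_prescription -> authorize_prescription) and O(not disclose_prescription -> authorize_prescription). Since disclose_prescription ∨ not disclose_prescription is a tautology, O(authorize_prescription) follows.
Premise 6, O(not timestamp_invoice -> not authorize_prescription), contraposes to O(authorize_prescription -> timestamp_invoice); with O(authorize_prescription) we get O(timestamp_invoice).
Premise 2 is O(escrow_inventory -> not timestamp_invoice); contrapositively O(timestamp_invoice -> not escrow_inventory). Since O(timestamp_invoice) holds, K gives O(not escrow_inventory).
With premise 3, O(not escrow_inventory -> not run_backup), the K-axiom yields O(not run_backup).
The contrapositive of premise 7 (O(not cease_operations -> run_backup)) is O(not run_backup -> cease_operations), and O(not run_backup) is already established, so O(cease_operations).
Premise 1 does not contribute to this derivation.
Thus O(cease_operations), which is F(not cease_operations): not cease_operations is forbidden.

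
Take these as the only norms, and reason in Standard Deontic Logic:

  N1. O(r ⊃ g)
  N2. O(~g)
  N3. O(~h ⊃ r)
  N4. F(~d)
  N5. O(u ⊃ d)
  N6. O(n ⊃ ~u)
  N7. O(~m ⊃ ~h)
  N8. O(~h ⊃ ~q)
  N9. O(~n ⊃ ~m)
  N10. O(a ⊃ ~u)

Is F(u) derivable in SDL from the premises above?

Premise 2 gives O(~g).
The contrapositive of premise 1 (O(r ⊃ g)) is O(~g ⊃ ~r), and O(~g) is already established, so O(~r).
Premise 3 is O(~h ⊃ r); contrapositively O(~r ⊃ h). Since O(~r) holds, K gives O(h).
The contrapositive of premise 7 (O(~m ⊃ ~h)) is O(h ⊃ m), and O(h) is already established, so O(m).
Premise 9, O(~n ⊃ ~m), contraposes to O(m ⊃ n); with O(m) we get O(n).
Applying K to premise 6 (O(n ⊃ ~u)) and O(n) yields O(~u).
Premises 4, 5, 8, 10 do not contribute to this derivation.
So O(~u) holds, i.e. F(u). The claim follows.

Yes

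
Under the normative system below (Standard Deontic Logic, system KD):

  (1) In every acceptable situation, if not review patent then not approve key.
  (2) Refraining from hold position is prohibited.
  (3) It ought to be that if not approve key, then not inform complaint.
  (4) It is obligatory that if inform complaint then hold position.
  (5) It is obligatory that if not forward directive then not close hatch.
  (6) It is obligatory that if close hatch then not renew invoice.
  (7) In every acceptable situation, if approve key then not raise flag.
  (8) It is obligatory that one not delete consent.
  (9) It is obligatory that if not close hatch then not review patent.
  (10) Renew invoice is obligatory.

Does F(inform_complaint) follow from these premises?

Yes

Premise 10 gives O(renew_invoice).
Premise 6, O(close_hatch → ¬renew_invoice), contraposes to O(renew_invoice → ¬close_hatch); with O(renew_invoice) we get O(¬close_hatch).
With premise 9, O(¬close_hatch → ¬review_patent), the K-axiom yields O(¬review_patent).
Applying K to premise 1 (O(¬review_patent → ¬approve_key)) and O(¬review_patent) yields O(¬approve_key).
Premise 3 is O(¬approve_key → ¬inform_complaint); since O(¬approve_key), deontic closure gives O(¬inform_complaint).
Premises 2, 4, 5, 7, 8 do not contribute to this derivation.
So O(¬inform_complaint) holds, i.e. F(inform_complaint). The claim follows.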